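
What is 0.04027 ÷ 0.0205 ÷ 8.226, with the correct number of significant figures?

0.239

0.04027 ÷ 0.0205 ÷ 8.226 = 0.238802606844…
Multiplication/division keeps the fewest significant figures: 0.04027 → 4 s.f., 0.0205 → 3 s.f., 8.226 → 4 s.f.; limit is 3.
Rounded to 3 significant figures: 0.239.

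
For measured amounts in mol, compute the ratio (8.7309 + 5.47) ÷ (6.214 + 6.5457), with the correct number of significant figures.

1.113

8.7309 + 5.47 = 14.2009, limited to 2 d.p. → 4 s.f.; 6.214 + 6.5457 = 12.7597, limited to 3 d.p. → 5 s.f.
Carrying full precision, 14.2009 ÷ 12.7597 = 1.11294936401…; keep min(4, 5) = 4 s.f.
Rounded to 4 significant figures: 1.113.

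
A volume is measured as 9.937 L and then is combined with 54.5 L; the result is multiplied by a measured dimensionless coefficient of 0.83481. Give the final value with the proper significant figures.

53.8 L

9.937 L + 54.5 L = 64.437 L; the sum is limited to 1 decimal place (3 s.f.).
Carrying full precision, 64.437 × 0.83481 = 53.79265197 L; 0.83481 has 5 s.f., so the result keeps min(3, 5) = 3 s.f.
Rounded to 3 significant figures: 53.8 L.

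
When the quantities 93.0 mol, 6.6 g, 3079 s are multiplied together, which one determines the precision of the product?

93.0 mol → 3 s.f.; 6.6 g → 2 s.f.; 3079 s → 4 s.f.
The fewest is 2 significant figures, from 6.6 g.

6.6 g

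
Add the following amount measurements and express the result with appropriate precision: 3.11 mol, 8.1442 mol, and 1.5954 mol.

12.85 mol

3.11 mol + 8.1442 mol + 1.5954 mol = 12.8496 mol.
Addition/subtraction keeps the fewest decimal places: 3.11 → 2 decimal places, 8.1442 → 4 decimal places, 1.5954 → 4 decimal places; limit is 2.
Rounded to 2 decimal places: 12.85 mol.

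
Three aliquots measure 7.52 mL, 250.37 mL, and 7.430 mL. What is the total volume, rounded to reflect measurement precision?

265.32 mL

7.52 mL + 250.37 mL + 7.430 mL = 265.320 mL.
Addition/subtraction keeps the fewest decimal places: 7.52 → 2 decimal places, 250.37 → 2 decimal places, 7.430 → 3 decimal places; limit is 2.
Rounded to 2 decimal places: 265.32 mL.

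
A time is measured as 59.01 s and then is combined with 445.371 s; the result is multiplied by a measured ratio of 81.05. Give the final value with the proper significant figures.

4.088 × 10⁴ s

59.01 s + 445.371 s = 504.381 s; the sum is limited to 2 decimal places (5 s.f.).
Carrying full precision, 504.381 × 81.05 = 40880.08005 s; 81.05 has 4 s.f., so the result keeps min(5, 4) = 4 s.f.
Rounded to 4 significant figures: 4.088 × 10⁴ s.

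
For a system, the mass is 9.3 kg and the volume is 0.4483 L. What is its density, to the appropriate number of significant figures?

21 kg/L

density = 9.3 kg ÷ 0.4483 L = 20.7450368057… kg/L.
9.3 has 2 significant figures; 0.4483 has 4.
Division/multiplication keeps the fewest: 2 significant figures.
Rounded: 21 kg/L.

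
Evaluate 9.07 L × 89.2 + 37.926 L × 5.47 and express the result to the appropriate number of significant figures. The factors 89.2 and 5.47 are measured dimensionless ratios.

9.07 × 89.2 = 809.044 → 809 L (3 s.f., last digit at the 10^0 place).
37.926 × 5.47 = 207.45522 → 2.07 × 10² L (3 s.f., last digit at the 10^0 place).
Sum: 1016.49922 L; keep the coarser place, 10^0.
Result: 1016 L.

1016 L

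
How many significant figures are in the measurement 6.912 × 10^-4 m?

6.912 × 10^-4: in scientific notation every digit of the coefficient is significant.

4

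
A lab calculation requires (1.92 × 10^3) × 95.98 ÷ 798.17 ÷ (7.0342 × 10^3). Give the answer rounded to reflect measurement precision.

(1.92 × 10^3) × 95.98 ÷ 798.17 ÷ (7.0342 × 10^3) = 0.0328225154696…
Multiplication/division keeps the fewest significant figures: 1.92 × 10^3 → 3 s.f., 95.98 → 4 s.f., 798.17 → 5 s.f., 7.0342 × 10^3 → 5 s.f.; limit is 3.
Rounded to 3 significant figures: 0.0328.

0.0328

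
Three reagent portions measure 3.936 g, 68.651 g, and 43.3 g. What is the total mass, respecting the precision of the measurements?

3.936 g + 68.651 g + 43.3 g = 115.887 g.
Addition/subtraction keeps the fewest decimal places: 3.936 → 3 decimal places, 68.651 → 3 decimal places, 43.3 → 1 decimal place; limit is 1.
Rounded to 1 decimal place: 115.9 g.

115.9 g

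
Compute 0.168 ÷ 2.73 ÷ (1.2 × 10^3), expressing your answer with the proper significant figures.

0.168 ÷ 2.73 ÷ (1.2 × 10^3) = 0.0000512820512821…
Multiplication/division keeps the fewest significant figures: 0.168 → 3 s.f., 2.73 → 3 s.f., 1.2 × 10^3 → 2 s.f.; limit is 2.
Rounded to 2 significant figures: 5.1 × 10^-5.

5.1 × 10^-5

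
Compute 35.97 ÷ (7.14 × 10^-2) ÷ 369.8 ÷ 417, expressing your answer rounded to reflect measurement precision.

35.97 ÷ (7.14 × 10^-2) ÷ 369.8 ÷ 417 = 0.00326692575159…
Multiplication/division keeps the fewest significant figures: 35.97 → 4 s.f., 7.14 × 10^-2 → 3 s.f., 369.8 → 4 s.f., 417 → 3 s.f.; limit is 3.
Rounded to 3 significant figures: 0.00327.

0.00327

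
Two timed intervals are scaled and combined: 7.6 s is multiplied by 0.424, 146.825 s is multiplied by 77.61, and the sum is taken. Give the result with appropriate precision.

7.6 × 0.424 = 3.2224 → 3.2 s (2 s.f., last digit at the 10^-1 place).
146.825 × 77.61 = 11395.08825 → 1.140 × 10^4 s (4 s.f., last digit at the 10^1 place).
Sum: 11398.31065 s; keep the coarser place, 10^1.
Result: 1.140 × 10^4 s.

1.140 × 10^4 s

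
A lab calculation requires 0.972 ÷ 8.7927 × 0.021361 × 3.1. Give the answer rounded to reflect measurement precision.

0.0073

0.972 ÷ 8.7927 × 0.021361 × 3.1 = 0.00732027309018…
Multiplication/division keeps the fewest significant figures: 0.972 → 3 s.f., 8.7927 → 5 s.f., 0.021361 → 5 s.f., 3.1 → 2 s.f.; limit is 2.
Rounded to 2 significant figures: 0.0073.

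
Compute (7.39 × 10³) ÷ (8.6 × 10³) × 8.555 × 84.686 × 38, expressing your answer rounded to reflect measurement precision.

2.4 × 10⁴

(7.39 × 10³) ÷ (8.6 × 10³) × 8.555 × 84.686 × 38 = 23657.0843208…
Multiplication/division keeps the fewest significant figures: 7.39 × 10³ → 3 s.f., 8.6 × 10³ → 2 s.f., 8.555 → 4 s.f., 84.686 → 5 s.f., 38 → 2 s.f.; limit is 2.
Rounded to 2 significant figures: 2.4 × 10⁴.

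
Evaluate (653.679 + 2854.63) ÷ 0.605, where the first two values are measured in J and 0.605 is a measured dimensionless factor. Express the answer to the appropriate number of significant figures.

653.679 J + 2854.63 J = 3508.309 J; the sum is limited to 2 decimal places (6 s.f.).
Carrying full precision, 3508.309 ÷ 0.605 = 5798.85785124… J; 0.605 has 3 s.f., so the result keeps min(6, 3) = 3 s.f.
Rounded to 3 significant figures: 5.80 × 10³ J.

5.80 × 10³ J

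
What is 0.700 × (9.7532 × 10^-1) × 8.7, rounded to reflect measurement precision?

5.9

0.700 × (9.7532 × 10^-1) × 8.7 = 5.9396988
Multiplication/division keeps the fewest significant figures: 0.700 → 3 s.f., 9.7532 × 10^-1 → 5 s.f., 8.7 → 2 s.f.; limit is 2.
Rounded to 2 significant figures: 5.9.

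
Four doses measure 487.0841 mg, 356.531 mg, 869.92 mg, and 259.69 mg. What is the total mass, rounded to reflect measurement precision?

1973.23 mg

487.0841 mg + 356.531 mg + 869.92 mg + 259.69 mg = 1973.2251 mg.
Addition/subtraction keeps the fewest decimal places: 487.0841 → 4 decimal places, 356.531 → 3 decimal places, 869.92 → 2 decimal places, 259.69 → 2 decimal places; limit is 2.
Rounded to 2 decimal places: 1973.23 mg.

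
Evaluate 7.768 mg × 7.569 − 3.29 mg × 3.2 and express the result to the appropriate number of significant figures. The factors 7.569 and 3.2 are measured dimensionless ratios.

48 mg

7.768 × 7.569 = 58.795992 → 58.80 mg (4 s.f., last digit at the 10^-2 place).
3.29 × 3.2 = 10.528 → 11 mg (2 s.f., last digit at the 10^0 place).
Difference: 48.267992 mg; keep the coarser place, 10^0.
Result: 48 mg.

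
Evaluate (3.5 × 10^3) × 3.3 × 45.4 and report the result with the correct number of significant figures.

5.2 × 10^5

(3.5 × 10^3) × 3.3 × 45.4 = 524370
Multiplication/division keeps the fewest significant figures: 3.5 × 10^3 → 2 s.f., 3.3 → 2 s.f., 45.4 → 3 s.f.; limit is 2.
Rounded to 2 significant figures: 5.2 × 10^5.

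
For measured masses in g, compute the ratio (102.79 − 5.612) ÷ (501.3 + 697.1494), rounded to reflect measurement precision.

8.109 × 10⁻²

102.79 − 5.612 = 97.178, limited to 2 d.p. → 4 s.f.; 501.3 + 697.1494 = 1198.4494, limited to 1 d.p. → 5 s.f.
Carrying full precision, 97.178 ÷ 1198.4494 = 0.0810864438665…; keep min(4, 5) = 4 s.f.
Rounded to 4 significant figures: 8.109 × 10⁻².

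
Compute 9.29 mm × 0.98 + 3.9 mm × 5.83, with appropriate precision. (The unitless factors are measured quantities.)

9.29 × 0.98 = 9.1042 → 9.1 mm (2 s.f., last digit at the 10^-1 place).
3.9 × 5.83 = 22.737 → 23 mm (2 s.f., last digit at the 10^0 place).
Sum: 31.8412 mm; keep the coarser place, 10^0.
Result: 32 mm.

32 mm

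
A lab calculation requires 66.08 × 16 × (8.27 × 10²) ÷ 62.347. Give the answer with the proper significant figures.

1.4 × 10⁴

66.08 × 16 × (8.27 × 10²) ÷ 62.347 = 14024.2603493…
Multiplication/division keeps the fewest significant figures: 66.08 → 4 s.f., 16 → 2 s.f., 8.27 × 10² → 3 s.f., 62.347 → 5 s.f.; limit is 2.
Rounded to 2 significant figures: 1.4 × 10⁴.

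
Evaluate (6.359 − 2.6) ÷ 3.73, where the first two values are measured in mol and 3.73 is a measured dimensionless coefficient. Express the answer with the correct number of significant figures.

6.359 mol − 2.6 mol = 3.759 mol; the difference is limited to 1 decimal place (2 s.f.).
Carrying full precision, 3.759 ÷ 3.73 = 1.00777479893… mol; 3.73 has 3 s.f., so the result keeps min(2, 3) = 2 s.f.
Rounded to 2 significant figures: 1.0 mol.

1.0 mol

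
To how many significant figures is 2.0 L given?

2.0: trailing zeros after a decimal point are significant.

2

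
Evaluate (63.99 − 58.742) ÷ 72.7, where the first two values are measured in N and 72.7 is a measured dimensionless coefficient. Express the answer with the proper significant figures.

63.99 N − 58.742 N = 5.248 N; the difference is limited to 2 decimal places (3 s.f.).
Carrying full precision, 5.248 ÷ 72.7 = 0.0721870701513… N; 72.7 has 3 s.f., so the result keeps min(3, 3) = 3 s.f.
Rounded to 3 significant figures: 0.0722 N.

0.0722 N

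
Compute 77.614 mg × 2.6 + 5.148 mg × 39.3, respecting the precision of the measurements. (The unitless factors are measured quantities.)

4.0 × 10² mg

77.614 × 2.6 = 201.7964 → 2.0 × 10² mg (2 s.f., last digit at the 10^1 place).
5.148 × 39.3 = 202.3164 → 202 mg (3 s.f., last digit at the 10^0 place).
Sum: 404.1128 mg; keep the coarser place, 10^1.
Result: 4.0 × 10² mg.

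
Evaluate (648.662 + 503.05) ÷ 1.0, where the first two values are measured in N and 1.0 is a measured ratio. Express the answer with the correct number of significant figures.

1.2 × 10³ N

648.662 N + 503.05 N = 1151.712 N; the sum is limited to 2 decimal places (6 s.f.).
Carrying full precision, 1151.712 ÷ 1.0 = 1151.712 N; 1.0 has 2 s.f., so the result keeps min(6, 2) = 2 s.f.
Rounded to 2 significant figures: 1.2 × 10³ N.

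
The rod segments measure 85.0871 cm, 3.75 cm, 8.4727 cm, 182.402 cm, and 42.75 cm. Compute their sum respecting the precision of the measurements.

85.0871 cm + 3.75 cm + 8.4727 cm + 182.402 cm + 42.75 cm = 322.4618 cm.
Addition/subtraction keeps the fewest decimal places: 85.0871 → 4 decimal places, 3.75 → 2 decimal places, 8.4727 → 4 decimal places, 182.402 → 3 decimal places, 42.75 → 2 decimal places; limit is 2.
Rounded to 2 decimal places: 322.46 cm.

322.46 cm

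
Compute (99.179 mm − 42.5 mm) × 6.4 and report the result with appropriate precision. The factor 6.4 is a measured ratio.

3.6 × 10² mm

99.179 mm − 42.5 mm = 56.679 mm; the difference is limited to 1 decimal place (3 s.f.).
Carrying full precision, 56.679 × 6.4 = 362.7456 mm; 6.4 has 2 s.f., so the result keeps min(3, 2) = 2 s.f.
Rounded to 2 significant figures: 3.6 × 10² mm.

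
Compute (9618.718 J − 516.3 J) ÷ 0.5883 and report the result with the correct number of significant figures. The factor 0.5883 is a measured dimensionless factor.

1.547 × 10⁴ J

9618.718 J − 516.3 J = 9102.418 J; the difference is limited to 1 decimal place (5 s.f.).
Carrying full precision, 9102.418 ÷ 0.5883 = 15472.4086351… J; 0.5883 has 4 s.f., so the result keeps min(5, 4) = 4 s.f.
Rounded to 4 significant figures: 1.547 × 10⁴ J.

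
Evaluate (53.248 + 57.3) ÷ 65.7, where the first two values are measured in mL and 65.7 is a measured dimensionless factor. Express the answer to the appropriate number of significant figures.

1.68 mL

53.248 mL + 57.3 mL = 110.548 mL; the sum is limited to 1 decimal place (4 s.f.).
Carrying full precision, 110.548 ÷ 65.7 = 1.68261796043… mL; 65.7 has 3 s.f., so the result keeps min(4, 3) = 3 s.f.
Rounded to 3 significant figures: 1.68 mL.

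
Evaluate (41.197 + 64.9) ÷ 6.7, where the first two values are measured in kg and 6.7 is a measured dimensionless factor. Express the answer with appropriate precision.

41.197 kg + 64.9 kg = 106.097 kg; the sum is limited to 1 decimal place (4 s.f.).
Carrying full precision, 106.097 ÷ 6.7 = 15.8353731343… kg; 6.7 has 2 s.f., so the result keeps min(4, 2) = 2 s.f.
Rounded to 2 significant figures: 16 kg.

16 kg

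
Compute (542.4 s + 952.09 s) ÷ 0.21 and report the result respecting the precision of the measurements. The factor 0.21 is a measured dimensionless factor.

7.1 × 10^3 s

542.4 s + 952.09 s = 1494.49 s; the sum is limited to 1 decimal place (5 s.f.).
Carrying full precision, 1494.49 ÷ 0.21 = 7116.61904762… s; 0.21 has 2 s.f., so the result keeps min(5, 2) = 2 s.f.
Rounded to 2 significant figures: 7.1 × 10^3 s.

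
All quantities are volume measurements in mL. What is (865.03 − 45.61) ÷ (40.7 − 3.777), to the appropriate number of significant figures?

865.03 − 45.61 = 819.42, limited to 2 d.p. → 5 s.f.; 40.7 − 3.777 = 36.923, limited to 1 d.p. → 3 s.f.
Carrying full precision, 819.42 ÷ 36.923 = 22.1926712347…; keep min(5, 3) = 3 s.f.
Rounded to 3 significant figures: 22.2.

22.2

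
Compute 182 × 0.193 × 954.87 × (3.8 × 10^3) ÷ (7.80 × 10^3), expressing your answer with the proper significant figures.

1.6 × 10^4

182 × 0.193 × 954.87 × (3.8 × 10^3) ÷ (7.80 × 10^3) = 16340.37202
Multiplication/division keeps the fewest significant figures: 182 → 3 s.f., 0.193 → 3 s.f., 954.87 → 5 s.f., 3.8 × 10^3 → 2 s.f., 7.80 × 10^3 → 3 s.f.; limit is 2.
Rounded to 2 significant figures: 1.6 × 10^4.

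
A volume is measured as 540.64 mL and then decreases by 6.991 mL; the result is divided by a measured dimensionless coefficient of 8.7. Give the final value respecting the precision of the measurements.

540.64 mL − 6.991 mL = 533.649 mL; the difference is limited to 2 decimal places (5 s.f.).
Carrying full precision, 533.649 ÷ 8.7 = 61.3389655172… mL; 8.7 has 2 s.f., so the result keeps min(5, 2) = 2 s.f.
Rounded to 2 significant figures: 61 mL.

61 mL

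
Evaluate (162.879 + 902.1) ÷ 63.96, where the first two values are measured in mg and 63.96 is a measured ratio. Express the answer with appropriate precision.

162.879 mg + 902.1 mg = 1064.979 mg; the sum is limited to 1 decimal place (5 s.f.).
Carrying full precision, 1064.979 ÷ 63.96 = 16.6507035647… mg; 63.96 has 4 s.f., so the result keeps min(5, 4) = 4 s.f.
Rounded to 4 significant figures: 16.65 mg.

16.65 mg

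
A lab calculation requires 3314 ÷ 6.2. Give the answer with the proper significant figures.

3314 ÷ 6.2 = 534.516129032…
Multiplication/division keeps the fewest significant figures: 3314 → 4 s.f., 6.2 → 2 s.f.; limit is 2.
Rounded to 2 significant figures: 5.3 × 10².

5.3 × 10²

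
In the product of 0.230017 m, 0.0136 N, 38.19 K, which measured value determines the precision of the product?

0.230017 m → 6 s.f.; 0.0136 N → 3 s.f.; 38.19 K → 4 s.f.
The fewest is 3 significant figures, from 0.0136 N.

0.0136 N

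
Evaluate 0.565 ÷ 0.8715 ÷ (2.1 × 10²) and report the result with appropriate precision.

0.0031

0.565 ÷ 0.8715 ÷ (2.1 × 10²) = 0.00308717864656…
Multiplication/division keeps the fewest significant figures: 0.565 → 3 s.f., 0.8715 → 4 s.f., 2.1 × 10² → 2 s.f.; limit is 2.
Rounded to 2 significant figures: 0.0031.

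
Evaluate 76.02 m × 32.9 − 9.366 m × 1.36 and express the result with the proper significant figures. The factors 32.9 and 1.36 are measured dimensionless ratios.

2.49 × 10³ m

76.02 × 32.9 = 2501.058 → 2.50 × 10³ m (3 s.f., last digit at the 10^1 place).
9.366 × 1.36 = 12.73776 → 12.7 m (3 s.f., last digit at the 10^-1 place).
Difference: 2488.32024 m; keep the coarser place, 10^1.
Result: 2.49 × 10³ m.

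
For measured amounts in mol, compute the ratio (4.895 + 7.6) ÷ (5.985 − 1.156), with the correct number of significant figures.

2.59

4.895 + 7.6 = 12.495, limited to 1 d.p. → 3 s.f.; 5.985 − 1.156 = 4.829, limited to 3 d.p. → 4 s.f.
Carrying full precision, 12.495 ÷ 4.829 = 2.58749223442…; keep min(3, 4) = 3 s.f.
Rounded to 3 significant figures: 2.59.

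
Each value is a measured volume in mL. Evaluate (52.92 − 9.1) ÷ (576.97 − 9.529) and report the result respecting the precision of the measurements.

7.72 × 10⁻²

52.92 − 9.1 = 43.82, limited to 1 d.p. → 3 s.f.; 576.97 − 9.529 = 567.441, limited to 2 d.p. → 5 s.f.
Carrying full precision, 43.82 ÷ 567.441 = 0.0772238875936…; keep min(3, 5) = 3 s.f.
Rounded to 3 significant figures: 7.72 × 10⁻².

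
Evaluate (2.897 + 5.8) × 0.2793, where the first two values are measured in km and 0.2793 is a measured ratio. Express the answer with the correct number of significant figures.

2.897 km + 5.8 km = 8.697 km; the sum is limited to 1 decimal place (2 s.f.).
Carrying full precision, 8.697 × 0.2793 = 2.4290721 km; 0.2793 has 4 s.f., so the result keeps min(2, 4) = 2 s.f.
Rounded to 2 significant figures: 2.4 km.

2.4 km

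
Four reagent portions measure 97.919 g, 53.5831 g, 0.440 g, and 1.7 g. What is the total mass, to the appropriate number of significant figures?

1.536 × 10^2 g

97.919 g + 53.5831 g + 0.440 g + 1.7 g = 153.6421 g.
Addition/subtraction keeps the fewest decimal places: 97.919 → 3 decimal places, 53.5831 → 4 decimal places, 0.440 → 3 decimal places, 1.7 → 1 decimal place; limit is 1.
Rounded to 1 decimal place: 1.536 × 10^2 g.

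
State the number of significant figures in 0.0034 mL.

2

0.0034: leading zeros are not significant.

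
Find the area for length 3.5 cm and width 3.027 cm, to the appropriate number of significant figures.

area = 3.5 cm × 3.027 cm = 10.5945 cm².
3.5 has 2 significant figures; 3.027 has 4.
Division/multiplication keeps the fewest: 2 significant figures.
Rounded: 11 cm².

11 cm²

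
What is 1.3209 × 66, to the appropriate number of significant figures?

87

1.3209 × 66 = 87.1794
Multiplication/division keeps the fewest significant figures: 1.3209 → 5 s.f., 66 → 2 s.f.; limit is 2.
Rounded to 2 significant figures: 87.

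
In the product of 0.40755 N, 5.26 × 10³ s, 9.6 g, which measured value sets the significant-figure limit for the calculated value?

0.40755 N → 5 s.f.; 5.26 × 10³ s → 3 s.f.; 9.6 g → 2 s.f.
The fewest is 2 significant figures, from 9.6 g.

9.6 g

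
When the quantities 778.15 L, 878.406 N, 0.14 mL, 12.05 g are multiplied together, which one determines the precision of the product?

0.14 mL

778.15 L → 5 s.f.; 878.406 N → 6 s.f.; 0.14 mL → 2 s.f.; 12.05 g → 4 s.f.
The fewest is 2 significant figures, from 0.14 mL.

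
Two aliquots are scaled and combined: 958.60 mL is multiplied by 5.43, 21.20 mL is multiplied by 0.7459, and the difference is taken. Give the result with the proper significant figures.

5.19 × 10^3 mL

958.60 × 5.43 = 5205.198 → 5.21 × 10^3 mL (3 s.f., last digit at the 10^1 place).
21.20 × 0.7459 = 15.81308 → 15.81 mL (4 s.f., last digit at the 10^-2 place).
Difference: 5189.38492 mL; keep the coarser place, 10^1.
Result: 5.19 × 10^3 mL.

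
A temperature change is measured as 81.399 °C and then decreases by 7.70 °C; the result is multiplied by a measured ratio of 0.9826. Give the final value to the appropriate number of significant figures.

81.399 °C − 7.70 °C = 73.699 °C; the difference is limited to 2 decimal places (4 s.f.).
Carrying full precision, 73.699 × 0.9826 = 72.4166374 °C; 0.9826 has 4 s.f., so the result keeps min(4, 4) = 4 s.f.
Rounded to 4 significant figures: 72.42 °C.

72.42 °C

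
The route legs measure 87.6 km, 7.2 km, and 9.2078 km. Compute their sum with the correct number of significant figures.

104.0 km

87.6 km + 7.2 km + 9.2078 km = 104.0078 km.
Addition/subtraction keeps the fewest decimal places: 87.6 → 1 decimal place, 7.2 → 1 decimal place, 9.2078 → 4 decimal places; limit is 1.
Rounded to 1 decimal place: 104.0 km.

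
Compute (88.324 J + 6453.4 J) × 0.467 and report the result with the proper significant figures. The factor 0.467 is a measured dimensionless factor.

3.05 × 10^3 J

88.324 J + 6453.4 J = 6541.724 J; the sum is limited to 1 decimal place (5 s.f.).
Carrying full precision, 6541.724 × 0.467 = 3054.985108 J; 0.467 has 3 s.f., so the result keeps min(5, 3) = 3 s.f.
Rounded to 3 significant figures: 3.05 × 10^3 J.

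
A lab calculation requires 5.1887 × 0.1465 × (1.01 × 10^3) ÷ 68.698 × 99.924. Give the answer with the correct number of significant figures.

1.12 × 10^3

5.1887 × 0.1465 × (1.01 × 10^3) ÷ 68.698 × 99.924 = 1116.71738412…
Multiplication/division keeps the fewest significant figures: 5.1887 → 5 s.f., 0.1465 → 4 s.f., 1.01 × 10^3 → 3 s.f., 68.698 → 5 s.f., 99.924 → 5 s.f.; limit is 3.
Rounded to 3 significant figures: 1.12 × 10^3.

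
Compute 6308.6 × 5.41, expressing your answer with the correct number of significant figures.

6308.6 × 5.41 = 34129.526
Multiplication/division keeps the fewest significant figures: 6308.6 → 5 s.f., 5.41 → 3 s.f.; limit is 3.
Rounded to 3 significant figures: 3.41 × 10^4.

3.41 × 10^4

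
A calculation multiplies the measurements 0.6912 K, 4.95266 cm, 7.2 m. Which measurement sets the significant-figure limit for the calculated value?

7.2 m

0.6912 K → 4 s.f.; 4.95266 cm → 6 s.f.; 7.2 m → 2 s.f.
The fewest is 2 significant figures, from 7.2 m.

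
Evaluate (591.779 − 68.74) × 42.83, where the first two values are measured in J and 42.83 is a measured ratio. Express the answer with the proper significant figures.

2.240 × 10^4 J

591.779 J − 68.74 J = 523.039 J; the difference is limited to 2 decimal places (5 s.f.).
Carrying full precision, 523.039 × 42.83 = 22401.76037 J; 42.83 has 4 s.f., so the result keeps min(5, 4) = 4 s.f.
Rounded to 4 significant figures: 2.240 × 10^4 J.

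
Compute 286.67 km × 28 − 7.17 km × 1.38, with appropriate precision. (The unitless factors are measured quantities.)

8.0 × 10³ km

286.67 × 28 = 8026.76 → 8.0 × 10³ km (2 s.f., last digit at the 10^2 place).
7.17 × 1.38 = 9.8946 → 9.89 km (3 s.f., last digit at the 10^-2 place).
Difference: 8016.8654 km; keep the coarser place, 10^2.
Result: 8.0 × 10³ km.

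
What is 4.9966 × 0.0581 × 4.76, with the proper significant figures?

4.9966 × 0.0581 × 4.76 = 1.3818397096
Multiplication/division keeps the fewest significant figures: 4.9966 → 5 s.f., 0.0581 → 3 s.f., 4.76 → 3 s.f.; limit is 3.
Rounded to 3 significant figures: 1.38.

1.38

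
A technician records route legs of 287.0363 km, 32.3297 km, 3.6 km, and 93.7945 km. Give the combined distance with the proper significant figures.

287.0363 km + 32.3297 km + 3.6 km + 93.7945 km = 416.7605 km.
Addition/subtraction keeps the fewest decimal places: 287.0363 → 4 decimal places, 32.3297 → 4 decimal places, 3.6 → 1 decimal place, 93.7945 → 4 decimal places; limit is 1.
Rounded to 1 decimal place: 416.8 km.

416.8 km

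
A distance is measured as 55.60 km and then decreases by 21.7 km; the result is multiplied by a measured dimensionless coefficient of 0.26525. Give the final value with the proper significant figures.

8.99 km

55.60 km − 21.7 km = 33.90 km; the difference is limited to 1 decimal place (3 s.f.).
Carrying full precision, 33.90 × 0.26525 = 8.991975 km; 0.26525 has 5 s.f., so the result keeps min(3, 5) = 3 s.f.
Rounded to 3 significant figures: 8.99 km.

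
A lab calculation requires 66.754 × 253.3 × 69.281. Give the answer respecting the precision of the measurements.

1.171 × 10^6

66.754 × 253.3 × 69.281 = 1171457.75528…
Multiplication/division keeps the fewest significant figures: 66.754 → 5 s.f., 253.3 → 4 s.f., 69.281 → 5 s.f.; limit is 4.
Rounded to 4 significant figures: 1.171 × 10^6.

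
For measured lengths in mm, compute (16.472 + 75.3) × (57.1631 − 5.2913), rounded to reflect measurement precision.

4.76 × 10^3 mm²

16.472 + 75.3 = 91.772, limited to 1 d.p. → 3 s.f.; 57.1631 − 5.2913 = 51.8718, limited to 4 d.p. → 6 s.f.
Carrying full precision, 91.772 × 51.8718 = 4760.3788296; keep min(3, 6) = 3 s.f.
Rounded to 3 significant figures: 4.76 × 10^3 mm².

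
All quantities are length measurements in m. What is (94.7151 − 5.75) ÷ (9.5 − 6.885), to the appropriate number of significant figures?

94.7151 − 5.75 = 88.9651, limited to 2 d.p. → 4 s.f.; 9.5 − 6.885 = 2.615, limited to 1 d.p. → 2 s.f.
Carrying full precision, 88.9651 ÷ 2.615 = 34.0210707457…; keep min(4, 2) = 2 s.f.
Rounded to 2 significant figures: 34.

34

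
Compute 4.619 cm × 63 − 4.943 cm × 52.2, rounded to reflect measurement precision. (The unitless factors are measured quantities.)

4.619 × 63 = 290.997 → 2.9 × 10^2 cm (2 s.f., last digit at the 10^1 place).
4.943 × 52.2 = 258.0246 → 258 cm (3 s.f., last digit at the 10^0 place).
Difference: 32.9724 cm; keep the coarser place, 10^1.
Result: 3 × 10^1 cm.

3 × 10^1 cm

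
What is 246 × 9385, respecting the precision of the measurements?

246 × 9385 = 2308710
Multiplication/division keeps the fewest significant figures: 246 → 3 s.f., 9385 → 4 s.f.; limit is 3.
Rounded to 3 significant figures: 2.31 × 10⁶.

2.31 × 10⁶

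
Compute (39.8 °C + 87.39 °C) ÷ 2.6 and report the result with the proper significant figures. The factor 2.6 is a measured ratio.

49 °C

39.8 °C + 87.39 °C = 127.19 °C; the sum is limited to 1 decimal place (4 s.f.).
Carrying full precision, 127.19 ÷ 2.6 = 48.9192307692… °C; 2.6 has 2 s.f., so the result keeps min(4, 2) = 2 s.f.
Rounded to 2 significant figures: 49 °C.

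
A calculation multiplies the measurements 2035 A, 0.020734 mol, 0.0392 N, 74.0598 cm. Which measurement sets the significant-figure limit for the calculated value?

2035 A → 4 s.f.; 0.020734 mol → 5 s.f.; 0.0392 N → 3 s.f.; 74.0598 cm → 6 s.f.
The fewest is 3 significant figures, from 0.0392 N.

0.0392 N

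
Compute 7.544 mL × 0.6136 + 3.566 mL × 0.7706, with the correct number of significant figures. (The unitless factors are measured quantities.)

7.377 mL

7.544 × 0.6136 = 4.6289984 → 4.629 mL (4 s.f., last digit at the 10^-3 place).
3.566 × 0.7706 = 2.7479596 → 2.748 mL (4 s.f., last digit at the 10^-3 place).
Sum: 7.376958 mL; keep the coarser place, 10^-3.
Result: 7.377 mL.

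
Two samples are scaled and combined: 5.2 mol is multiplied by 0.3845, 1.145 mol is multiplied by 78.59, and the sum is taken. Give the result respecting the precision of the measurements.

5.2 × 0.3845 = 1.9994 → 2.0 mol (2 s.f., last digit at the 10^-1 place).
1.145 × 78.59 = 89.98555 → 89.99 mol (4 s.f., last digit at the 10^-2 place).
Sum: 91.98495 mol; keep the coarser place, 10^-1.
Result: 92.0 mol.

92.0 mol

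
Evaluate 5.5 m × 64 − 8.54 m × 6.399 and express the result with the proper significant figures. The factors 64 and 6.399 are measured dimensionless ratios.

3.0 × 10² m

5.5 × 64 = 352 → 3.5 × 10² m (2 s.f., last digit at the 10^1 place).
8.54 × 6.399 = 54.64746 → 54.6 m (3 s.f., last digit at the 10^-1 place).
Difference: 297.35254 m; keep the coarser place, 10^1.
Result: 3.0 × 10² m.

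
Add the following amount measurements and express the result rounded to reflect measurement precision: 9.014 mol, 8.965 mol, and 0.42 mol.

9.014 mol + 8.965 mol + 0.42 mol = 18.399 mol.
Addition/subtraction keeps the fewest decimal places: 9.014 → 3 decimal places, 8.965 → 3 decimal places, 0.42 → 2 decimal places; limit is 2.
Rounded to 2 decimal places: 18.40 mol.

18.40 mol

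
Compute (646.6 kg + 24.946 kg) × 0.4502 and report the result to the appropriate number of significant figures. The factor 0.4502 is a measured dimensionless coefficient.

3.023 × 10² kg

646.6 kg + 24.946 kg = 671.546 kg; the sum is limited to 1 decimal place (4 s.f.).
Carrying full precision, 671.546 × 0.4502 = 302.3300092 kg; 0.4502 has 4 s.f., so the result keeps min(4, 4) = 4 s.f.
Rounded to 4 significant figures: 3.023 × 10² kg.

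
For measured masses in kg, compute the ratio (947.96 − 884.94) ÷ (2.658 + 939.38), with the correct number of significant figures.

0.06690

947.96 − 884.94 = 63.02, limited to 2 d.p. → 4 s.f.; 2.658 + 939.38 = 942.038, limited to 2 d.p. → 5 s.f.
Carrying full precision, 63.02 ÷ 942.038 = 0.0668975136884…; keep min(4, 5) = 4 s.f.
Rounded to 4 significant figures: 0.06690.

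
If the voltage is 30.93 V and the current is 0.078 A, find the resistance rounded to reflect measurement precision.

4.0 × 10² Ω

resistance = 30.93 V ÷ 0.078 A = 396.538461538… Ω.
30.93 has 4 significant figures; 0.078 has 2.
Division/multiplication keeps the fewest: 2 significant figures.
Rounded: 4.0 × 10² Ω.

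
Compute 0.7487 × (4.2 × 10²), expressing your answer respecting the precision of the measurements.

0.7487 × (4.2 × 10²) = 314.454
Multiplication/division keeps the fewest significant figures: 0.7487 → 4 s.f., 4.2 × 10² → 2 s.f.; limit is 2.
Rounded to 2 significant figures: 3.1 × 10².

3.1 × 10²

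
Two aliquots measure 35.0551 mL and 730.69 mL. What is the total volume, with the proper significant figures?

765.75 mL

35.0551 mL + 730.69 mL = 765.7451 mL.
Addition/subtraction keeps the fewest decimal places: 35.0551 → 4 decimal places, 730.69 → 2 decimal places; limit is 2.
Rounded to 2 decimal places: 765.75 mL.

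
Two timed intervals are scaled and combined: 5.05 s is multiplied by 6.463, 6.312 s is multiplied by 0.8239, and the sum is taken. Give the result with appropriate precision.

37.8 s

5.05 × 6.463 = 32.63815 → 32.6 s (3 s.f., last digit at the 10^-1 place).
6.312 × 0.8239 = 5.2004568 → 5.200 s (4 s.f., last digit at the 10^-3 place).
Sum: 37.8386068 s; keep the coarser place, 10^-1.
Result: 37.8 s.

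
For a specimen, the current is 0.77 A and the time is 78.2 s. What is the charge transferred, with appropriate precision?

charge transferred = 0.77 A × 78.2 s = 60.214 C.
0.77 has 2 significant figures; 78.2 has 3.
Division/multiplication keeps the fewest: 2 significant figures.
Rounded: 60. C.

60. C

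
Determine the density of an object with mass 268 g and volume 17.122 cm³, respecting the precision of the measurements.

15.7 g/cm³

density = 268 g ÷ 17.122 cm³ = 15.6523770588… g/cm³.
268 has 3 significant figures; 17.122 has 5.
Division/multiplication keeps the fewest: 3 significant figures.
Rounded: 15.7 g/cm³.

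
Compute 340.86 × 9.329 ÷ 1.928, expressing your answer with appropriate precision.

340.86 × 9.329 ÷ 1.928 = 1649.31687759…
Multiplication/division keeps the fewest significant figures: 340.86 → 5 s.f., 9.329 → 4 s.f., 1.928 → 4 s.f.; limit is 4.
Rounded to 4 significant figures: 1649.

1649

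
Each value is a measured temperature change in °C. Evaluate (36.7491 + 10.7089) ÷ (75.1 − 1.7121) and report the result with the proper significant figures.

0.647

36.7491 + 10.7089 = 47.4580, limited to 4 d.p. → 6 s.f.; 75.1 − 1.7121 = 73.3879, limited to 1 d.p. → 3 s.f.
Carrying full precision, 47.4580 ÷ 73.3879 = 0.646673361685…; keep min(6, 3) = 3 s.f.
Rounded to 3 significant figures: 0.647.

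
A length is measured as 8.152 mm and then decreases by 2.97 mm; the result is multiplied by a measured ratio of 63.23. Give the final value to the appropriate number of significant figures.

8.152 mm − 2.97 mm = 5.182 mm; the difference is limited to 2 decimal places (3 s.f.).
Carrying full precision, 5.182 × 63.23 = 327.65786 mm; 63.23 has 4 s.f., so the result keeps min(3, 4) = 3 s.f.
Rounded to 3 significant figures: 328 mm.

328 mm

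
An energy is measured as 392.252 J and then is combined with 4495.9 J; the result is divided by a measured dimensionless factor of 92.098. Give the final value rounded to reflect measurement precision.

392.252 J + 4495.9 J = 4888.152 J; the sum is limited to 1 decimal place (5 s.f.).
Carrying full precision, 4888.152 ÷ 92.098 = 53.0755499577… J; 92.098 has 5 s.f., so the result keeps min(5, 5) = 5 s.f.
Rounded to 5 significant figures: 53.076 J.

53.076 J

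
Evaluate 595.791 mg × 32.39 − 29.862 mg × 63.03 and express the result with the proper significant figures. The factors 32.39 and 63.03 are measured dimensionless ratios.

1.742 × 10⁴ mg

595.791 × 32.39 = 19297.67049 → 1.930 × 10⁴ mg (4 s.f., last digit at the 10^1 place).
29.862 × 63.03 = 1882.20186 → 1.882 × 10³ mg (4 s.f., last digit at the 10^0 place).
Difference: 17415.46863 mg; keep the coarser place, 10^1.
Result: 1.742 × 10⁴ mg.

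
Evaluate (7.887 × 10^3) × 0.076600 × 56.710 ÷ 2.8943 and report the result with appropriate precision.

(7.887 × 10^3) × 0.076600 × 56.710 ÷ 2.8943 = 11837.4106285…
Multiplication/division keeps the fewest significant figures: 7.887 × 10^3 → 4 s.f., 0.076600 → 5 s.f., 56.710 → 5 s.f., 2.8943 → 5 s.f.; limit is 4.
Rounded to 4 significant figures: 1.184 × 10^4.

1.184 × 10^4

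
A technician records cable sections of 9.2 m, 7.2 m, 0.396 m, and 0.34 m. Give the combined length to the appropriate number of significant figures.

17.1 m

9.2 m + 7.2 m + 0.396 m + 0.34 m = 17.136 m.
Addition/subtraction keeps the fewest decimal places: 9.2 → 1 decimal place, 7.2 → 1 decimal place, 0.396 → 3 decimal places, 0.34 → 2 decimal places; limit is 1.
Rounded to 1 decimal place: 17.1 m.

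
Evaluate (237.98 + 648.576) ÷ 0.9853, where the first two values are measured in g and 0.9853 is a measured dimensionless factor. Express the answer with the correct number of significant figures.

8.998 × 10² g

237.98 g + 648.576 g = 886.556 g; the sum is limited to 2 decimal places (5 s.f.).
Carrying full precision, 886.556 ÷ 0.9853 = 899.782807267… g; 0.9853 has 4 s.f., so the result keeps min(5, 4) = 4 s.f.
Rounded to 4 significant figures: 8.998 × 10² g.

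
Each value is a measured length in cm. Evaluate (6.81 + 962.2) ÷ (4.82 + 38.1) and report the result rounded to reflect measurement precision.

22.6

6.81 + 962.2 = 969.01, limited to 1 d.p. → 4 s.f.; 4.82 + 38.1 = 42.92, limited to 1 d.p. → 3 s.f.
Carrying full precision, 969.01 ÷ 42.92 = 22.5771202237…; keep min(4, 3) = 3 s.f.
Rounded to 3 significant figures: 22.6.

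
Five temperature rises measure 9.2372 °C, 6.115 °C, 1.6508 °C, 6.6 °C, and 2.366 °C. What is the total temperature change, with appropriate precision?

26.0 °C

9.2372 °C + 6.115 °C + 1.6508 °C + 6.6 °C + 2.366 °C = 25.9690 °C.
Addition/subtraction keeps the fewest decimal places: 9.2372 → 4 decimal places, 6.115 → 3 decimal places, 1.6508 → 4 decimal places, 6.6 → 1 decimal place, 2.366 → 3 decimal places; limit is 1.
Rounded to 1 decimal place: 26.0 °C.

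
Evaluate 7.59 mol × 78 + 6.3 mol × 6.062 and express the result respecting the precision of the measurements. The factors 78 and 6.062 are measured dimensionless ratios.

7.59 × 78 = 592.02 → 5.9 × 10² mol (2 s.f., last digit at the 10^1 place).
6.3 × 6.062 = 38.1906 → 38 mol (2 s.f., last digit at the 10^0 place).
Sum: 630.2106 mol; keep the coarser place, 10^1.
Result: 6.3 × 10² mol.

6.3 × 10² mol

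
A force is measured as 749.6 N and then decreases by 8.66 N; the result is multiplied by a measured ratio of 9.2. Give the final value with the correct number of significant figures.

749.6 N − 8.66 N = 740.94 N; the difference is limited to 1 decimal place (4 s.f.).
Carrying full precision, 740.94 × 9.2 = 6816.648 N; 9.2 has 2 s.f., so the result keeps min(4, 2) = 2 s.f.
Rounded to 2 significant figures: 6.8 × 10³ N.

6.8 × 10³ N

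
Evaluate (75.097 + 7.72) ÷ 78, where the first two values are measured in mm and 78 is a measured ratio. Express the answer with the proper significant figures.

75.097 mm + 7.72 mm = 82.817 mm; the sum is limited to 2 decimal places (4 s.f.).
Carrying full precision, 82.817 ÷ 78 = 1.06175641026… mm; 78 has 2 s.f., so the result keeps min(4, 2) = 2 s.f.
Rounded to 2 significant figures: 1.1 mm.

1.1 mm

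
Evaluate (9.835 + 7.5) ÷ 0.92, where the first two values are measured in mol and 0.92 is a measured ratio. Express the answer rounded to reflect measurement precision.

19 mol

9.835 mol + 7.5 mol = 17.335 mol; the sum is limited to 1 decimal place (3 s.f.).
Carrying full precision, 17.335 ÷ 0.92 = 18.8423913043… mol; 0.92 has 2 s.f., so the result keeps min(3, 2) = 2 s.f.
Rounded to 2 significant figures: 19 mol.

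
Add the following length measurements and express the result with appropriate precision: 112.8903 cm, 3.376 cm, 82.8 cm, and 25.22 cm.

112.8903 cm + 3.376 cm + 82.8 cm + 25.22 cm = 224.2863 cm.
Addition/subtraction keeps the fewest decimal places: 112.8903 → 4 decimal places, 3.376 → 3 decimal places, 82.8 → 1 decimal place, 25.22 → 2 decimal places; limit is 1.
Rounded to 1 decimal place: 224.3 cm.

224.3 cm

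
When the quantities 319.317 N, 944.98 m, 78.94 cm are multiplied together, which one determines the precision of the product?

319.317 N → 6 s.f.; 944.98 m → 5 s.f.; 78.94 cm → 4 s.f.
The fewest is 4 significant figures, from 78.94 cm.

78.94 cm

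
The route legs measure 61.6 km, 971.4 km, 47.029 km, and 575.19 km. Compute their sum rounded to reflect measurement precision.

61.6 km + 971.4 km + 47.029 km + 575.19 km = 1655.219 km.
Addition/subtraction keeps the fewest decimal places: 61.6 → 1 decimal place, 971.4 → 1 decimal place, 47.029 → 3 decimal places, 575.19 → 2 decimal places; limit is 1.
Rounded to 1 decimal place: 1655.2 km.

1655.2 km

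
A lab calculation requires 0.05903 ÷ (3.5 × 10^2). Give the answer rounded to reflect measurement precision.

1.7 × 10^-4

0.05903 ÷ (3.5 × 10^2) = 0.000168657142857…
Multiplication/division keeps the fewest significant figures: 0.05903 → 4 s.f., 3.5 × 10^2 → 2 s.f.; limit is 2.
Rounded to 2 significant figures: 1.7 × 10^-4.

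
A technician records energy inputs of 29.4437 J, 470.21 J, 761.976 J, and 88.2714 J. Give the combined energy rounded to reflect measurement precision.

29.4437 J + 470.21 J + 761.976 J + 88.2714 J = 1349.9011 J.
Addition/subtraction keeps the fewest decimal places: 29.4437 → 4 decimal places, 470.21 → 2 decimal places, 761.976 → 3 decimal places, 88.2714 → 4 decimal places; limit is 2.
Rounded to 2 decimal places: 1349.90 J.

1349.90 J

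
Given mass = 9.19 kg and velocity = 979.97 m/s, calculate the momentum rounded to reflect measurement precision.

9.01 × 10³ kg·m/s

momentum = 9.19 kg × 979.97 m/s = 9005.9243 kg·m/s.
9.19 has 3 significant figures; 979.97 has 5.
Division/multiplication keeps the fewest: 3 significant figures.
Rounded: 9.01 × 10³ kg·m/s.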